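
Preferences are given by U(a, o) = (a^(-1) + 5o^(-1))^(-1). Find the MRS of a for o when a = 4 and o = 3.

MRS = 9/80

For CES with ρ = -1, MRS = (1/5)·(o/a)^2.
At (4, 3): MRS = 9/80.
So at (4, 3) the consumer would give up 9/80 units of o for one more unit of a.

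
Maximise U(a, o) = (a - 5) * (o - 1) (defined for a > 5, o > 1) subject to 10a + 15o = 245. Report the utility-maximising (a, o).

a* = 14, o* = 7

MU_a = (o−1), MU_o = (a−5).
MRS = (o−1)/(a−5).
Tangency: set MRS = p_a/p_o = 10/15 = 2/3.
So (o − 1)/(a − 5) = 2/3, i.e. (o − 1) = (2/3)·(a − 5).
Rewrite the budget in excess-of-subsistence terms: 10·(a − 5) + 15·(o − 1) = 245 − 10·5 − 15·1 = 180.
Substituting, 20·(a − 5) = 180, so a − 5 = 9 and a* = 14.
Then o − 1 = (2/3)·9 = 6, so o* = 7.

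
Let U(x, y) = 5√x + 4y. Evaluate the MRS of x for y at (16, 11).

MRS = 5/32

MU_x = 5/(2√x), MU_y = 4.
MRS = 5/(2√x) ÷ 4.
At (16, 11): MRS = 5/32.
The indifference curve has slope −5/32 at this bundle.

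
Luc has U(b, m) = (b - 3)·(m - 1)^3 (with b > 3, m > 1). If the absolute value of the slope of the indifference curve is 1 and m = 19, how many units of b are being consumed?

b = 9

MU_b = (m−1)^3, MU_m = 3·(b−3)·(m−1)^2.
MRS = (1/3)·(m−1)/(b−3).
Substitute m = 19: MRS = 6/(b − 3). Setting this equal to 1 gives b − 3 = 6/1 = 6, so b = 9.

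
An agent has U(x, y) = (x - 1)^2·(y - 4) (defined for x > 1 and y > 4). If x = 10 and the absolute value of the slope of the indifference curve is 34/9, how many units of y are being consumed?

MU_x = 2·(x−1)·(y−4), MU_y = (x−1)^2.
MRS = (2/1)·(y−4)/(x−1).
Substitute x = 10: MRS = (y − 4)/4.5. Setting this equal to 34/9 gives y − 4 = (34/9)·4.5 = 17, so y = 21.

y = 21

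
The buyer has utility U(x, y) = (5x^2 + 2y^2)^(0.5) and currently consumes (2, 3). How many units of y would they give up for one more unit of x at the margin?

MRS = 5/3

For CES with ρ = 2, MRS = (5/2)·(y/x)^(-1).
At (2, 3): MRS = 5/3.
That is, one extra unit of x is worth 5/3 units of y at the margin.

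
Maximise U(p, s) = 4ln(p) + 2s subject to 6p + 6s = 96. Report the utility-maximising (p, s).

p* = 2, s* = 14

MU_p = 4/p, MU_s = 2.
MRS = 4/p ÷ 2.
Tangency: set MRS = p_p/p_s = 6/6 = 1.
MRS depends only on p: 2/p = 1 ⇒ p* = 2/1 = 2.
From the budget, 6·s = 96 − 6·2 = 84, so s* = 14.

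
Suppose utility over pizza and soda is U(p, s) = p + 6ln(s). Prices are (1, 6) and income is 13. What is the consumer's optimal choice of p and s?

MU_p = 1, MU_s = 6/s.
MRS = 1 ÷ (6/s).
Tangency: set MRS = p_p/p_s = 1/6.
MRS depends only on s: (1/6)·s = 1/6 ⇒ s* = (1/6)/(1/6) = 1.
From the budget, 1·p = 13 − 6·1 = 7, so p* = 7.

p* = 7, s* = 1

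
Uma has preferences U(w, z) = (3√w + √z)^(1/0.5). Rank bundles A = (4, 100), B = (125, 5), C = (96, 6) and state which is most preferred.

Bundle B

Evaluate utility at each bundle:
U(A) = 256.000.
U(B) = 1280.000.
U(C) = 1014.000.
Highest utility is B, so B ≻ C ≻ A.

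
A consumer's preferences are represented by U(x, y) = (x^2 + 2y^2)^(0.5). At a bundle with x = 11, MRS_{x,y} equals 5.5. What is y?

y = 1

For CES with ρ = 2, MRS = (1/2)·(y/x)^(-1).
Setting (1/2)·(y/11)^(-1) = 5.5 gives (y/11)^(-1) = 11, so y/11 = 1/11 and y = 1.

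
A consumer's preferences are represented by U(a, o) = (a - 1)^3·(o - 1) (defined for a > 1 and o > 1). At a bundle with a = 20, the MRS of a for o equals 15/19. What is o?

MU_a = 3·(a−1)^2·(o−1), MU_o = (a−1)^3.
MRS = (3/1)·(o−1)/(a−1).
Substitute a = 20: MRS = (o − 1)/(19/3). Setting this equal to 15/19 gives o − 1 = (15/19)·(19/3) = 5, so o = 6.

o = 6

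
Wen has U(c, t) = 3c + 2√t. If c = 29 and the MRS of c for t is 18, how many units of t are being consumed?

MU_c = 3, MU_t = 2/(2√t).
MRS = 3 ÷ (2/(2√t)).
MRS depends only on t: 3·√t = 18 ⇒ √t = 18/3 = 6 ⇒ t = 36.

t = 36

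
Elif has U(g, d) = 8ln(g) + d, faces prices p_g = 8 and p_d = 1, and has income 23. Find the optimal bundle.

MU_g = 8/g, MU_d = 1.
MRS = 8/g ÷ 1.
Tangency: set MRS = p_g/p_d = 8/1 = 8.
MRS depends only on g: 8/g = 8 ⇒ g* = 8/8 = 1.
From the budget, 1·d = 23 − 8·1 = 15, so d* = 15.

g* = 1, d* = 15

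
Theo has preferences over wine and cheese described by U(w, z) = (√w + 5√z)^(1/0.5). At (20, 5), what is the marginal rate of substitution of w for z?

For CES with ρ = 0.5, MRS = (1/5)·√(z/w).
At (20, 5): MRS = 0.1.
That is, one extra unit of w is worth 0.1 units of z at the margin.

MRS = 0.1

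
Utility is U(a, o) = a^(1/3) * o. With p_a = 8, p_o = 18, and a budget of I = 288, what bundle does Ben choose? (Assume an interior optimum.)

a* = 9, o* = 12

MU_a = 1/3·a^(-2/3)·o and MU_o = a^(1/3).
MRS = MU_a/MU_o = (1/3)·o/a.
Tangency: set MRS = p_a/p_o = 8/18 = 4/9.
So (1/3)·o/a = 4/9, i.e. o = (4/3)·a.
Substitute into the budget 8·a + 18·o = 288: 32·a = 288, so a* = 9.
Then o* = (4/3)·9 = 12.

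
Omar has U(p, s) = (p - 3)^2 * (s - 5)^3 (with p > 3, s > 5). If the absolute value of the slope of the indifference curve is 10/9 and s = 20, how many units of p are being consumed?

MU_p = 2·(p−3)·(s−5)^3, MU_s = 3·(p−3)^2·(s−5)^2.
MRS = (2/3)·(s−5)/(p−3).
Substitute s = 20: MRS = 10/(p − 3). Setting this equal to 10/9 gives p − 3 = 10/(10/9) = 9, so p = 12.

p = 12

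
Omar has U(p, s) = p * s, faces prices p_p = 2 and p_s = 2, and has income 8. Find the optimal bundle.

MU_p = s and MU_s = p.
MRS = MU_p/MU_s = s/p.
Tangency: set MRS = p_p/p_s = 2/2 = 1.
So s/p = 1, i.e. s = p.
Substitute into the budget 2·p + 2·s = 8: 4·p = 8, so p* = 2.
Then s* = 2.

p* = 2, s* = 2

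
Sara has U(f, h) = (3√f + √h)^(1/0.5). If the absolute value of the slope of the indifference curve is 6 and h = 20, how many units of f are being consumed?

f = 5

For CES with ρ = 0.5, MRS = (3/1)·√(h/f).
Setting (3/1)·√(20/f) = 6 gives √(20/f) = 2, so 20/f = 4 and f = 5.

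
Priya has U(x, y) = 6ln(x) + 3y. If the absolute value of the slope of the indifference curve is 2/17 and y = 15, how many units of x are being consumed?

x = 17

MU_x = 6/x, MU_y = 3.
MRS = 6/x ÷ 3.
MRS depends only on x: 2/x = 2/17 ⇒ x = 2/(2/17) = 17.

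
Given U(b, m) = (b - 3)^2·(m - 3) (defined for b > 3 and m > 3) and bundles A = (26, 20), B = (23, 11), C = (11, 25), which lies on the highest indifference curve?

Evaluate utility at each bundle:
U(A) = 8993.
U(B) = 3200.
U(C) = 1408.
Highest utility is A, so A ≻ B ≻ C.

Bundle A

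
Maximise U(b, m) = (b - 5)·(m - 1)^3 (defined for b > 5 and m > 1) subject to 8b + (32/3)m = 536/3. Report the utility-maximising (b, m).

MU_b = (m−1)^3, MU_m = 3·(b−5)·(m−1)^2.
MRS = (1/3)·(m−1)/(b−5).
Tangency: set MRS = p_b/p_m = 8/(32/3) = 0.75.
So (1/3)·(m − 1)/(b − 5) = 0.75, i.e. (m − 1) = 2.25·(b − 5).
Rewrite the budget in excess-of-subsistence terms: 8·(b − 5) + (32/3)·(m − 1) = 536/3 − 8·5 − (32/3)·1 = 128.
Substituting, 32·(b − 5) = 128, so b − 5 = 4 and b* = 9.
Then m − 1 = 2.25·4 = 9, so m* = 10.

b* = 9, m* = 10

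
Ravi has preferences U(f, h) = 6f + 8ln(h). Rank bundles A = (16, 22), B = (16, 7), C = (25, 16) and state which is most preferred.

Bundle C

Evaluate utility at each bundle:
U(A) = 120.728.
U(B) = 111.567.
U(C) = 172.181.
Highest utility is C, so C ≻ A ≻ B.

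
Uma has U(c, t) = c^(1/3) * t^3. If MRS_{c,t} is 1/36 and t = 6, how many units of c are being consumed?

c = 24

MU_c = 1/3·c^(-2/3)·t^3 and MU_t = 3·c^(1/3)·t^2.
MRS = MU_c/MU_t = (1/9)·t/c.
Substitute t = 6: MRS = (2/3)/c. Setting (2/3)/c = 1/36 gives c = (2/3)/(1/36) = 24.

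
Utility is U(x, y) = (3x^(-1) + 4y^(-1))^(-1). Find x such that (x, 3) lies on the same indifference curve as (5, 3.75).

x = 9

U depends on (x, y) only through S = 3x^(-1) + 4y^(-1), so equal utility means equal S. At (5, 3.75): S = 5/3.
With y = 3: 4·3^(-1) = 4/3, so 3x^(-1) = 5/3 − 4/3 = 1/3, i.e. x^(-1) = 1/9.
Hence x = 1/(1/9) = 9.
Check: U(9, 3) = 0.6.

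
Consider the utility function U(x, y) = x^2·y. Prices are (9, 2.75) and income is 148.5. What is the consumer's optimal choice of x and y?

MU_x = 2·x·y and MU_y = x^2.
MRS = MU_x/MU_y = (2/1)·y/x.
Tangency: set MRS = p_x/p_y = 9/2.75 = 36/11.
So (2/1)·y/x = 36/11, i.e. y = (18/11)·x.
Substitute into the budget 9·x + 2.75·y = 148.5: 13.5·x = 148.5, so x* = 11.
Then y* = (18/11)·11 = 18.

x* = 11, y* = 18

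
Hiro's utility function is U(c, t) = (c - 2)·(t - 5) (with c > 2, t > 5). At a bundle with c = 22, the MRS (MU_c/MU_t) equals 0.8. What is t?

t = 21

MU_c = (t−5), MU_t = (c−2).
MRS = (t−5)/(c−2).
Substitute c = 22: MRS = (t − 5)/20. Setting this equal to 0.8 gives t − 5 = 0.8·20 = 16, so t = 21.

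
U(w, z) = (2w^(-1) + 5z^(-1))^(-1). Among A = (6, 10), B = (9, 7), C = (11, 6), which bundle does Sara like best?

Evaluate utility at each bundle:
U(A) = 1.200.
U(B) = 1.068.
U(C) = 0.985.
Highest utility is A, so A ≻ B ≻ C.

Bundle A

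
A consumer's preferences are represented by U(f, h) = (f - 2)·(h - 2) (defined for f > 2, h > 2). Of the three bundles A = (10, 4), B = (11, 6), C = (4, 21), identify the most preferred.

Evaluate utility at each bundle:
U(A) = 16.
U(B) = 36.
U(C) = 38.
Highest utility is C, so C ≻ B ≻ A.

Bundle C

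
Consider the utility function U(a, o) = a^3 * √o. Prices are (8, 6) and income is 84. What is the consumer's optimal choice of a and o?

a* = 9, o* = 2

MU_a = 3·a^2·√o and MU_o = 0.5·a^3·o^(-0.5).
MRS = MU_a/MU_o = (6)·o/a.
Tangency: set MRS = p_a/p_o = 8/6 = 4/3.
So (6)·o/a = 4/3, i.e. o = (2/9)·a.
Substitute into the budget 8·a + 6·o = 84: (28/3)·a = 84, so a* = 9.
Then o* = (2/9)·9 = 2.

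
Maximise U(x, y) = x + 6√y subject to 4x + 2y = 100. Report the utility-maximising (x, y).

MU_x = 1, MU_y = 6/(2√y).
MRS = 1 ÷ (6/(2√y)).
Tangency: set MRS = p_x/p_y = 4/2 = 2.
MRS depends only on y: (1/3)·√y = 2 ⇒ √y = 2/(1/3) = 6 ⇒ y* = 36.
From the budget, 4·x = 100 − 2·36 = 28, so x* = 7.

x* = 7, y* = 36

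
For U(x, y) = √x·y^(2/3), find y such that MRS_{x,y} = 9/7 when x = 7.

y = 12

MU_x = 0.5·x^(-0.5)·y^(2/3) and MU_y = 2/3·√x·y^(-1/3).
MRS = MU_x/MU_y = (0.75)·y/x.
Substitute x = 7: MRS = y/(28/3). Setting y/(28/3) = 9/7 gives y = (9/7)·(28/3) = 12.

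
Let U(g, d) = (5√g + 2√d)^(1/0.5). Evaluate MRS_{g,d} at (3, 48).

MRS = 10

For CES with ρ = 0.5, MRS = (5/2)·√(d/g).
At (3, 48): MRS = 10.
The indifference curve has slope −10 at this bundle.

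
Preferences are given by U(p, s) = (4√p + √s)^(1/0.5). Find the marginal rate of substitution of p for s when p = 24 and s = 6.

MRS = 2

For CES with ρ = 0.5, MRS = (4/1)·√(s/p).
At (24, 6): MRS = 2.
That is, one extra unit of p is worth 2 units of s at the margin.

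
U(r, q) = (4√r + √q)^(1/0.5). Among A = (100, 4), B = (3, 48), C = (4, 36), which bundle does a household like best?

Bundle A

Evaluate utility at each bundle:
U(A) = 1764.000.
U(B) = 192.000.
U(C) = 196.000.
Highest utility is A, so A ≻ C ≻ B.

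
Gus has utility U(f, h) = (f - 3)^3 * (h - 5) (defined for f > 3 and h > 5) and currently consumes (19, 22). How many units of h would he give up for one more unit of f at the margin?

MRS = 51/16

MU_f = 3·(f−3)^2·(h−5), MU_h = (f−3)^3.
MRS = (3/1)·(h−5)/(f−3).
At (19, 22): MRS = 51/16.
That is, one extra unit of f is worth 51/16 units of h at the margin.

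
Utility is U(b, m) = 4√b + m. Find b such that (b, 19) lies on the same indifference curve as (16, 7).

U(16, 7) = 23.
Set U(b, 19) = 23 and solve.
With m = 19: 4√b = 23 − 19 = 4, so √b = 1 and b = 1.
Check: U(1, 19) = 23.

b = 1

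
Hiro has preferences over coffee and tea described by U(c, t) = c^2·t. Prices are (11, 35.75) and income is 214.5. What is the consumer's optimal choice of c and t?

c* = 13, t* = 2

MU_c = 2·c·t and MU_t = c^2.
MRS = MU_c/MU_t = (2/1)·t/c.
Tangency: set MRS = p_c/p_t = 11/35.75 = 4/13.
So (2/1)·t/c = 4/13, i.e. t = (2/13)·c.
Substitute into the budget 11·c + 35.75·t = 214.5: 16.5·c = 214.5, so c* = 13.
Then t* = (2/13)·13 = 2.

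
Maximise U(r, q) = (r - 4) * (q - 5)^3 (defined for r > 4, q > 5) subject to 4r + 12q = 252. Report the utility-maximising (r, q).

r* = 15, q* = 16

MU_r = (q−5)^3, MU_q = 3·(r−4)·(q−5)^2.
MRS = (1/3)·(q−5)/(r−4).
Tangency: set MRS = p_r/p_q = 4/12 = 1/3.
So (1/3)·(q − 5)/(r − 4) = 1/3, i.e. (q − 5) = (r − 4).
Rewrite the budget in excess-of-subsistence terms: 4·(r − 4) + 12·(q − 5) = 252 − 4·4 − 12·5 = 176.
Substituting, 16·(r − 4) = 176, so r − 4 = 11 and r* = 15.
Then q − 5 = 11, so q* = 16.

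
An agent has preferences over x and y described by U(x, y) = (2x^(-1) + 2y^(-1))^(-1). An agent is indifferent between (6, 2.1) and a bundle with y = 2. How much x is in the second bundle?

U depends on (x, y) only through S = 2x^(-1) + 2y^(-1), so equal utility means equal S. At (6, 2.1): S = 9/7.
With y = 2: 2·2^(-1) = 1, so 2x^(-1) = 9/7 − 1 = 2/7, i.e. x^(-1) = 1/7.
Hence x = 1/(1/7) = 7.
Check: U(7, 2) = 0.7778.

x = 7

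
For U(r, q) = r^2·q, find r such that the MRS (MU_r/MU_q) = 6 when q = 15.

r = 5

MU_r = 2·r·q and MU_q = r^2.
MRS = MU_r/MU_q = (2/1)·q/r.
Substitute q = 15: MRS = 30/r. Setting 30/r = 6 gives r = 30/6 = 5.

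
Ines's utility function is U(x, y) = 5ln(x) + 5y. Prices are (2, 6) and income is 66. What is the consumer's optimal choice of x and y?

x* = 3, y* = 10

MU_x = 5/x, MU_y = 5.
MRS = 5/x ÷ 5.
Tangency: set MRS = p_x/p_y = 2/6 = 1/3.
MRS depends only on x: 1/x = 1/3 ⇒ x* = 1/(1/3) = 3.
From the budget, 6·y = 66 − 2·3 = 60, so y* = 10.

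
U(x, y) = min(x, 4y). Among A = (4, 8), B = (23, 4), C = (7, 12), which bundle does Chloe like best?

Evaluate utility at each bundle:
U(A) = 4.
U(B) = 16.
U(C) = 7.
Highest utility is B, so B ≻ C ≻ A.

Bundle B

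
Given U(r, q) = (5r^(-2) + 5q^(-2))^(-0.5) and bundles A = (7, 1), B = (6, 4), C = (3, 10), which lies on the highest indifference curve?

Bundle B

Evaluate utility at each bundle:
U(A) = 0.443.
U(B) = 1.488.
U(C) = 1.285.
Highest utility is B, so B ≻ C ≻ A.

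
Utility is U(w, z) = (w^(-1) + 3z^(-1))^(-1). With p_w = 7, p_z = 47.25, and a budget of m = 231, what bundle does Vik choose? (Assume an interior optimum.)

w* = 6, z* = 4

For CES with ρ = -1, MRS = (1/3)·(z/w)^2.
Tangency: set MRS = p_w/p_z = 7/47.25 = 4/27.
So (z/w)^2 = 4/9; taking the square root, z/w = 2/3, i.e. z = (2/3)·w.
Substitute into the budget 7·w + 47.25·z = 231: 38.5·w = 231, so w* = 6 and z* = (2/3)·6 = 4.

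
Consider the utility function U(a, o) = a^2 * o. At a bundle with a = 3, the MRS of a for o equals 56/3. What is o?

o = 28

MU_a = 2·a·o and MU_o = a^2.
MRS = MU_a/MU_o = (2/1)·o/a.
Substitute a = 3: MRS = o/1.5. Setting o/1.5 = 56/3 gives o = (56/3)·1.5 = 28.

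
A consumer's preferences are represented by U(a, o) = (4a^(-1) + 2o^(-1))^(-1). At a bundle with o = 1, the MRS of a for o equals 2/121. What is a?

a = 11

For CES with ρ = -1, MRS = (4/2)·(o/a)^2.
Setting (4/2)·(1/a)^2 = 2/121 gives (1/a)^2 = 1/121, so 1/a = 1/11 and a = 11.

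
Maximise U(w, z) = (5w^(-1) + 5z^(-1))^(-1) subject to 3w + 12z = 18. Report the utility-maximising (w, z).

w* = 2, z* = 1

For CES with ρ = -1, MRS = (z/w)^2.
Tangency: set MRS = p_w/p_z = 3/12 = 0.25.
So (z/w)^2 = 0.25; taking the square root, z/w = 0.5, i.e. z = 0.5·w.
Substitute into the budget 3·w + 12·z = 18: 9·w = 18, so w* = 2 and z* = 0.5·2 = 1.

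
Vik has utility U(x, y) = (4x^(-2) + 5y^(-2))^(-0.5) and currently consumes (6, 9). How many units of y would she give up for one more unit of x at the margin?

For CES with ρ = -2, MRS = (4/5)·(y/x)^3.
At (6, 9): MRS = 2.7.
The indifference curve has slope −2.7 at this bundle.

MRS = 2.7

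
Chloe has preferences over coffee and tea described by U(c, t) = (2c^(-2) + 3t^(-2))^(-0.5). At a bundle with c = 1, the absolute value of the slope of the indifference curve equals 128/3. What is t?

For CES with ρ = -2, MRS = (2/3)·(t/c)^3.
Setting (2/3)·(t/1)^3 = 128/3 gives (t/1)^3 = 64, so t/1 = 4 and t = 4.

t = 4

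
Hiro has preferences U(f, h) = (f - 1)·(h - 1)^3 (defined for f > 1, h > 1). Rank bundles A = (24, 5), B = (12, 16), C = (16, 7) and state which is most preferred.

Evaluate utility at each bundle:
U(A) = 1472.
U(B) = 37125.
U(C) = 3240.
Highest utility is B, so B ≻ C ≻ A.

Bundle B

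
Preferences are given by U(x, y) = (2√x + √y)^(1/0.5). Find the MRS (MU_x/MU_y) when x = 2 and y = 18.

For CES with ρ = 0.5, MRS = (2/1)·√(y/x).
At (2, 18): MRS = 6.
So at (2, 18) the consumer would give up 6 units of y for one more unit of x.

MRS = 6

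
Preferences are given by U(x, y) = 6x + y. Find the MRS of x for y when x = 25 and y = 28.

MU_x = 6, MU_y = 1, so MRS = 6/1 = 6 at every bundle.
At (25, 28): MRS = 6.
So at (25, 28) the consumer would give up 6 units of y for one more unit of x.

MRS = 6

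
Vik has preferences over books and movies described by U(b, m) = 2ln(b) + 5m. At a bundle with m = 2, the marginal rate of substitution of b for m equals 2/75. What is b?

MU_b = 2/b, MU_m = 5.
MRS = 2/b ÷ 5.
MRS depends only on b: 0.4/b = 2/75 ⇒ b = 0.4/(2/75) = 15.

b = 15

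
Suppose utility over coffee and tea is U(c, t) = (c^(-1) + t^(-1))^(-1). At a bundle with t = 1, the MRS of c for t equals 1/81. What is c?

For CES with ρ = -1, MRS = (t/c)^2.
Setting (1/c)^2 = 1/81 gives 1/c = 1/9 and c = 9.

c = 9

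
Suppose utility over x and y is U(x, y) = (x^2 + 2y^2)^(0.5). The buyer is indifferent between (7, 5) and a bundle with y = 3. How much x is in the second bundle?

U depends on (x, y) only through S = x^2 + 2y^2, so equal utility means equal S. At (7, 5): S = 99.
With y = 3: 2·3^2 = 18, so x^2 = 99 − 18 = 81.
Hence x = √81 = 9.
Check: U(9, 3) = 9.9499.

x = 9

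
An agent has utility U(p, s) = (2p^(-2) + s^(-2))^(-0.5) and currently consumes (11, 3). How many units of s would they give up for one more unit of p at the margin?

MRS = 54/1331

For CES with ρ = -2, MRS = (2/1)·(s/p)^3.
At (11, 3): MRS = 54/1331.
That is, one extra unit of p is worth 54/1331 units of s at the margin.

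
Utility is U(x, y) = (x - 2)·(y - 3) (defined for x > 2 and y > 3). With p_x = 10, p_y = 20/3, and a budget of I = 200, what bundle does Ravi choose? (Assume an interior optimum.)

MU_x = (y−3), MU_y = (x−2).
MRS = (y−3)/(x−2).
Tangency: set MRS = p_x/p_y = 10/(20/3) = 1.5.
So (y − 3)/(x − 2) = 1.5, i.e. (y − 3) = 1.5·(x − 2).
Rewrite the budget in excess-of-subsistence terms: 10·(x − 2) + (20/3)·(y − 3) = 200 − 10·2 − (20/3)·3 = 160.
Substituting, 20·(x − 2) = 160, so x − 2 = 8 and x* = 10.
Then y − 3 = 1.5·8 = 12, so y* = 15.

x* = 10, y* = 15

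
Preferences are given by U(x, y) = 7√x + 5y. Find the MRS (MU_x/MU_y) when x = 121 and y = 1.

MRS = 7/110

MU_x = 7/(2√x), MU_y = 5.
MRS = 7/(2√x) ÷ 5.
At (121, 1): MRS = 7/110.
So at (121, 1) the consumer would give up 7/110 units of y for one more unit of x.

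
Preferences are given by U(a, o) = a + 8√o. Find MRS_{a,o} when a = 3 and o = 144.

MRS = 3

MU_a = 1, MU_o = 8/(2√o).
MRS = 1 ÷ (8/(2√o)).
At (3, 144): MRS = 3.
That is, one extra unit of a is worth 3 units of o at the margin.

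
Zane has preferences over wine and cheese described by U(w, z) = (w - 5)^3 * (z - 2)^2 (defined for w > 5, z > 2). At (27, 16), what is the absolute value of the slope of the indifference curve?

MRS = 21/22

MU_w = 3·(w−5)^2·(z−2)^2, MU_z = 2·(w−5)^3·(z−2).
MRS = (3/2)·(z−2)/(w−5).
At (27, 16): MRS = 21/22.
The indifference curve has slope −21/22 at this bundle.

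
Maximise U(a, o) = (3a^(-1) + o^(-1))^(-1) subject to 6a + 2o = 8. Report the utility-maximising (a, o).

a* = 1, o* = 1

For CES with ρ = -1, MRS = (3/1)·(o/a)^2.
Tangency: set MRS = p_a/p_o = 6/2 = 3.
So (o/a)^2 = 1; taking the square root, o/a = 1, i.e. o = a.
Substitute into the budget 6·a + 2·o = 8: 8·a = 8, so a* = 1 and o* = 1.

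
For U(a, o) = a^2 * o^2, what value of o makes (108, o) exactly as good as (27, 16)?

o = 4

U(27, 16) = 186624.
Set U(108, o) = 186624 and solve.
With a = 108: 108^2 = 11664, so o^2 = 186624/11664 = 16; taking the square root, o = 4.
Check: U(108, 4) = 186624.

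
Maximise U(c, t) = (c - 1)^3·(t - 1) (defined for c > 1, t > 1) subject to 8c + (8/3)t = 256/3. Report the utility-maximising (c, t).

MU_c = 3·(c−1)^2·(t−1), MU_t = (c−1)^3.
MRS = (3/1)·(t−1)/(c−1).
Tangency: set MRS = p_c/p_t = 8/(8/3) = 3.
So (3/1)·(t − 1)/(c − 1) = 3, i.e. (t − 1) = (c − 1).
Rewrite the budget in excess-of-subsistence terms: 8·(c − 1) + (8/3)·(t − 1) = 256/3 − 8·1 − (8/3)·1 = 224/3.
Substituting, (32/3)·(c − 1) = 224/3, so c − 1 = 7 and c* = 8.
Then t − 1 = 7, so t* = 8.

c* = 8, t* = 8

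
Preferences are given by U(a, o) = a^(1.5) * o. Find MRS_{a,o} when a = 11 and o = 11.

MU_a = 1.5·√a·o and MU_o = a^(1.5).
MRS = MU_a/MU_o = (1.5)·o/a.
At (11, 11): MRS = 1.5.
The indifference curve has slope −1.5 at this bundle.

MRS = 1.5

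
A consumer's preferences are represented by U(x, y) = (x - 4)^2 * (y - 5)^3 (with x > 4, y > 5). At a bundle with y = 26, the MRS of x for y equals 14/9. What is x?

MU_x = 2·(x−4)·(y−5)^3, MU_y = 3·(x−4)^2·(y−5)^2.
MRS = (2/3)·(y−5)/(x−4).
Substitute y = 26: MRS = 14/(x − 4). Setting this equal to 14/9 gives x − 4 = 14/(14/9) = 9, so x = 13.

x = 13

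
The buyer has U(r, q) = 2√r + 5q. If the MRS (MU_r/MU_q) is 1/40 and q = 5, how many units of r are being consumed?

r = 64

MU_r = 2/(2√r), MU_q = 5.
MRS = 2/(2√r) ÷ 5.
MRS depends only on r: 0.2/√r = 1/40 ⇒ √r = 0.2/(1/40) = 8 ⇒ r = 64.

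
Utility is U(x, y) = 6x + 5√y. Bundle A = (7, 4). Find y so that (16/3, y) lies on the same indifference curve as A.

y = 16

U(7, 4) = 52.
Set U(16/3, y) = 52 and solve.
With x = 16/3: 5√y = 52 − 6·16/3 = 20, so √y = 4 and y = 16.
Check: U(16/3, 16) = 52.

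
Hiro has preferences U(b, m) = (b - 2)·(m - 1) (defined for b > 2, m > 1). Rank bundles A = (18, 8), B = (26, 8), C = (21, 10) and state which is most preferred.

Bundle C

Evaluate utility at each bundle:
U(A) = 112.
U(B) = 168.
U(C) = 171.
Highest utility is C, so C ≻ B ≻ A.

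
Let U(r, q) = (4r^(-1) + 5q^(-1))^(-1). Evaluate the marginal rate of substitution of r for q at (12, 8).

For CES with ρ = -1, MRS = (4/5)·(q/r)^2.
At (12, 8): MRS = 16/45.
That is, one extra unit of r is worth 16/45 units of q at the margin.

MRS = 16/45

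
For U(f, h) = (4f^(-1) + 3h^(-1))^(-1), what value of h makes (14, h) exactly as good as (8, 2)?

U depends on (f, h) only through S = 4f^(-1) + 3h^(-1), so equal utility means equal S. At (8, 2): S = 2.
With f = 14: 4·14^(-1) = 2/7, so 3h^(-1) = 2 − 2/7 = 12/7, i.e. h^(-1) = 4/7.
Hence h = 1/(4/7) = 1.75.
Check: U(14, 1.75) = 0.5.

h = 1.75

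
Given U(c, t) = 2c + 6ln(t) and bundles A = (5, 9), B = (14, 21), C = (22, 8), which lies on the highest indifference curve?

Bundle C

Evaluate utility at each bundle:
U(A) = 23.183.
U(B) = 46.267.
U(C) = 56.477.
Highest utility is C, so C ≻ B ≻ A.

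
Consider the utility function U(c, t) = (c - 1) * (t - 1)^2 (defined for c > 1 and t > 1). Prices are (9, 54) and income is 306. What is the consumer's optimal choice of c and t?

MU_c = (t−1)^2, MU_t = 2·(c−1)·(t−1).
MRS = (1/2)·(t−1)/(c−1).
Tangency: set MRS = p_c/p_t = 9/54 = 1/6.
So (1/2)·(t − 1)/(c − 1) = 1/6, i.e. (t − 1) = (1/3)·(c − 1).
Rewrite the budget in excess-of-subsistence terms: 9·(c − 1) + 54·(t − 1) = 306 − 9·1 − 54·1 = 243.
Substituting, 27·(c − 1) = 243, so c − 1 = 9 and c* = 10.
Then t − 1 = (1/3)·9 = 3, so t* = 4.

c* = 10, t* = 4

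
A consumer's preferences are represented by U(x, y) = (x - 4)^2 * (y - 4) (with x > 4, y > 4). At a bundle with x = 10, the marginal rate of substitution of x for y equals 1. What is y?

y = 7

MU_x = 2·(x−4)·(y−4), MU_y = (x−4)^2.
MRS = (2/1)·(y−4)/(x−4).
Substitute x = 10: MRS = (y − 4)/3. Setting this equal to 1 gives y − 4 = 1·3 = 3, so y = 7.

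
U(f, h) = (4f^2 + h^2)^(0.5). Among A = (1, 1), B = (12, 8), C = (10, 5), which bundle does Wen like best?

Evaluate utility at each bundle:
U(A) = 2.236.
U(B) = 25.298.
U(C) = 20.616.
Highest utility is B, so B ≻ C ≻ A.

Bundle B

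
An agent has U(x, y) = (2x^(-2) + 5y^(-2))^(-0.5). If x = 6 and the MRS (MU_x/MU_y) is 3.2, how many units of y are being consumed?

For CES with ρ = -2, MRS = (2/5)·(y/x)^3.
Setting (2/5)·(y/6)^3 = 3.2 gives (y/6)^3 = 8, so y/6 = 2 and y = 12.

y = 12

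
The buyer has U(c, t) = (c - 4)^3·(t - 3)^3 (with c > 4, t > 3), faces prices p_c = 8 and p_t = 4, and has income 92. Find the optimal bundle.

MU_c = 3·(c−4)^2·(t−3)^3, MU_t = 3·(c−4)^3·(t−3)^2.
MRS = (t−3)/(c−4).
Tangency: set MRS = p_c/p_t = 8/4 = 2.
So (t − 3)/(c − 4) = 2, i.e. (t − 3) = 2·(c − 4).
Rewrite the budget in excess-of-subsistence terms: 8·(c − 4) + 4·(t − 3) = 92 − 8·4 − 4·3 = 48.
Substituting, 16·(c − 4) = 48, so c − 4 = 3 and c* = 7.
Then t − 3 = 2·3 = 6, so t* = 9.

c* = 7, t* = 9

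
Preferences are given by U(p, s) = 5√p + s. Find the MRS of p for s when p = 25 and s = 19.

MU_p = 5/(2√p), MU_s = 1.
MRS = 5/(2√p) ÷ 1.
At (25, 19): MRS = 0.5.
So at (25, 19) the consumer would give up 0.5 units of s for one more unit of p.

MRS = 0.5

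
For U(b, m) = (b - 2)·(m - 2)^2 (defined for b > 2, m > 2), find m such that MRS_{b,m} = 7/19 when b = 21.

MU_b = (m−2)^2, MU_m = 2·(b−2)·(m−2).
MRS = (1/2)·(m−2)/(b−2).
Substitute b = 21: MRS = (m − 2)/38. Setting this equal to 7/19 gives m − 2 = (7/19)·38 = 14, so m = 16.

m = 16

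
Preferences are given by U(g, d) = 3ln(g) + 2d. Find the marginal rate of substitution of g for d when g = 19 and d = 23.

MU_g = 3/g, MU_d = 2.
MRS = 3/g ÷ 2.
At (19, 23): MRS = 3/38.
So at (19, 23) the consumer would give up 3/38 units of d for one more unit of g.

MRS = 3/38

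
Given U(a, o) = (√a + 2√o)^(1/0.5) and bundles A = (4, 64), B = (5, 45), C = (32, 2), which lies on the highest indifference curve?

Evaluate utility at each bundle:
U(A) = 324.000.
U(B) = 245.000.
U(C) = 72.000.
Highest utility is A, so A ≻ B ≻ C.

Bundle A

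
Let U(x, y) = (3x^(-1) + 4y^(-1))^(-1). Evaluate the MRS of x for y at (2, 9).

MRS = 243/16

For CES with ρ = -1, MRS = (3/4)·(y/x)^2.
At (2, 9): MRS = 243/16.
So at (2, 9) the consumer would give up 243/16 units of y for one more unit of x.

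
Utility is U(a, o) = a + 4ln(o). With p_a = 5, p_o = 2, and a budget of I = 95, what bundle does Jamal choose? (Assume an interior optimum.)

MU_a = 1, MU_o = 4/o.
MRS = 1 ÷ (4/o).
Tangency: set MRS = p_a/p_o = 5/2 = 2.5.
MRS depends only on o: 0.25·o = 2.5 ⇒ o* = 2.5/0.25 = 10.
From the budget, 5·a = 95 − 2·10 = 75, so a* = 15.

a* = 15, o* = 10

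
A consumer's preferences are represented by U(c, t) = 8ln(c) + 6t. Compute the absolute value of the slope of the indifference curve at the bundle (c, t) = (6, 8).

MU_c = 8/c, MU_t = 6.
MRS = 8/c ÷ 6.
At (6, 8): MRS = 2/9.
The indifference curve has slope −2/9 at this bundle.

MRS = 2/9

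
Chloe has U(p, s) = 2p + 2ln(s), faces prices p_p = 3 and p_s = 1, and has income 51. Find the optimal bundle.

p* = 16, s* = 3

MU_p = 2, MU_s = 2/s.
MRS = 2 ÷ (2/s).
Tangency: set MRS = p_p/p_s = 3/1 = 3.
MRS depends only on s: s = 3 ⇒ s* = 3.
From the budget, 3·p = 51 − 1·3 = 48, so p* = 16.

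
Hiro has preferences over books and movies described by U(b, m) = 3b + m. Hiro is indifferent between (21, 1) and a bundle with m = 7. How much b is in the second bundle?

U(21, 1) = 64.
Set U(b, 7) = 64 and solve.
3b + 7 = 64 ⇒ 3b = 57 ⇒ b = 19.
Check: U(19, 7) = 64.

b = 19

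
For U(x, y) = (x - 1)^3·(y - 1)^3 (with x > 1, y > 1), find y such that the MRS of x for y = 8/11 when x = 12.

MU_x = 3·(x−1)^2·(y−1)^3, MU_y = 3·(x−1)^3·(y−1)^2.
MRS = (y−1)/(x−1).
Substitute x = 12: MRS = (y − 1)/11. Setting this equal to 8/11 gives y − 1 = (8/11)·11 = 8, so y = 9.

y = 9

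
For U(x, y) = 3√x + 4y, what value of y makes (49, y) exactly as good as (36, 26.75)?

y = 26

U(36, 26.75) = 125.
Set U(49, y) = 125 and solve.
With x = 49: √49 = 7, so 4y = 125 − 3·7 = 104 and y = 26.
Check: U(49, 26) = 125.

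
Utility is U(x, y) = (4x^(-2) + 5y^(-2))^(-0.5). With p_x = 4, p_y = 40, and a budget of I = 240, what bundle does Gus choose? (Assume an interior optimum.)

x* = 10, y* = 5

For CES with ρ = -2, MRS = (4/5)·(y/x)^3.
Tangency: set MRS = p_x/p_y = 4/40 = 0.1.
So (y/x)^3 = 0.125; taking the cube root, y/x = 0.5, i.e. y = 0.5·x.
Substitute into the budget 4·x + 40·y = 240: 24·x = 240, so x* = 10 and y* = 0.5·10 = 5.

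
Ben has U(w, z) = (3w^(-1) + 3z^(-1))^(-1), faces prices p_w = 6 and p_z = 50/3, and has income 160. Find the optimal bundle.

w* = 10, z* = 6

For CES with ρ = -1, MRS = (z/w)^2.
Tangency: set MRS = p_w/p_z = 6/(50/3) = 9/25.
So (z/w)^2 = 9/25; taking the square root, z/w = 0.6, i.e. z = 0.6·w.
Substitute into the budget 6·w + (50/3)·z = 160: 16·w = 160, so w* = 10 and z* = 0.6·10 = 6.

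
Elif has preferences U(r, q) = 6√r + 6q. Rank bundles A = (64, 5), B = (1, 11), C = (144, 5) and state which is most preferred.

Bundle C

Evaluate utility at each bundle:
U(A) = 78.000.
U(B) = 72.000.
U(C) = 102.000.
Highest utility is C, so C ≻ A ≻ B.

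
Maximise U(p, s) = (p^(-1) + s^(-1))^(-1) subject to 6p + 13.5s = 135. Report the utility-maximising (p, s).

p* = 9, s* = 6

For CES with ρ = -1, MRS = (s/p)^2.
Tangency: set MRS = p_p/p_s = 6/13.5 = 4/9.
So (s/p)^2 = 4/9; taking the square root, s/p = 2/3, i.e. s = (2/3)·p.
Substitute into the budget 6·p + 13.5·s = 135: 15·p = 135, so p* = 9 and s* = (2/3)·9 = 6.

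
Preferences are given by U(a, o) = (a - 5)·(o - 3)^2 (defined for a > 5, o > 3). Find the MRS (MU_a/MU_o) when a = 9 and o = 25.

MRS = 2.75

MU_a = (o−3)^2, MU_o = 2·(a−5)·(o−3).
MRS = (1/2)·(o−3)/(a−5).
At (9, 25): MRS = 2.75.
The indifference curve has slope −2.75 at this bundle.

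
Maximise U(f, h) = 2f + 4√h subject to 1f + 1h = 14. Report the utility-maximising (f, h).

f* = 13, h* = 1

MU_f = 2, MU_h = 4/(2√h).
MRS = 2 ÷ (4/(2√h)).
Tangency: set MRS = p_f/p_h = 1/1 = 1.
MRS depends only on h: √h = 1 ⇒ √h = 1 ⇒ h* = 1.
From the budget, 1·f = 14 − 1·1 = 13, so f* = 13.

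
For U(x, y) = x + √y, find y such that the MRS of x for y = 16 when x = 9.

MU_x = 1, MU_y = 1/(2√y).
MRS = 1 ÷ (1/(2√y)).
MRS depends only on y: 2·√y = 16 ⇒ √y = 16/2 = 8 ⇒ y = 64.

y = 64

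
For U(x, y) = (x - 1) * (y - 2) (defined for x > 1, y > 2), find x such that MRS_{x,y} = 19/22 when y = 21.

MU_x = (y−2), MU_y = (x−1).
MRS = (y−2)/(x−1).
Substitute y = 21: MRS = 19/(x − 1). Setting this equal to 19/22 gives x − 1 = 19/(19/22) = 22, so x = 23.

x = 23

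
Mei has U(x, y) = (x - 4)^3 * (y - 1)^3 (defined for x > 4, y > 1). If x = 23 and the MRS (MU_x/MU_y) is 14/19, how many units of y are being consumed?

MU_x = 3·(x−4)^2·(y−1)^3, MU_y = 3·(x−4)^3·(y−1)^2.
MRS = (y−1)/(x−4).
Substitute x = 23: MRS = (y − 1)/19. Setting this equal to 14/19 gives y − 1 = (14/19)·19 = 14, so y = 15.

y = 15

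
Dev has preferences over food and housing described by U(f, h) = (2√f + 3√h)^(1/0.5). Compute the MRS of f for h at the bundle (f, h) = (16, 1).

MRS = 1/6

For CES with ρ = 0.5, MRS = (2/3)·√(h/f).
At (16, 1): MRS = 1/6.
The indifference curve has slope −1/6 at this bundle.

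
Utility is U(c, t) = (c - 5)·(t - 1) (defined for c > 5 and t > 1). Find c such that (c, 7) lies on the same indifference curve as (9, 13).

U(9, 13) = 48.
Set U(c, 7) = 48 and solve.
With t = 7: (7 − 1) = 6, so (c − 5) = 48/6 = 8.
So c = 5 + 8 = 13.
Check: U(13, 7) = 48.

c = 13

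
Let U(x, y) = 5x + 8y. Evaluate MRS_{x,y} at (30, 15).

MU_x = 5, MU_y = 8, so MRS = 5/8 = 0.625 at every bundle.
At (30, 15): MRS = 0.625.
So at (30, 15) the consumer would give up 0.625 units of y for one more unit of x.

MRS = 0.625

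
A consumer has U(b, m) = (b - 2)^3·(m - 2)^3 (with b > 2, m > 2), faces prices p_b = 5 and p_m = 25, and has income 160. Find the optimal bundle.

MU_b = 3·(b−2)^2·(m−2)^3, MU_m = 3·(b−2)^3·(m−2)^2.
MRS = (m−2)/(b−2).
Tangency: set MRS = p_b/p_m = 5/25 = 0.2.
So (m − 2)/(b − 2) = 0.2, i.e. (m − 2) = 0.2·(b − 2).
Rewrite the budget in excess-of-subsistence terms: 5·(b − 2) + 25·(m − 2) = 160 − 5·2 − 25·2 = 100.
Substituting, 10·(b − 2) = 100, so b − 2 = 10 and b* = 12.
Then m − 2 = 0.2·10 = 2, so m* = 4.

b* = 12, m* = 4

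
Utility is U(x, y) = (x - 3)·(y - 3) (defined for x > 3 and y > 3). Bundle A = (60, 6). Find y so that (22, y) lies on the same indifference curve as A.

U(60, 6) = 171.
Set U(22, y) = 171 and solve.
With x = 22: (22 − 3) = 19, so (y − 3) = 171/19 = 9.
So y = 3 + 9 = 12.
Check: U(22, 12) = 171.

y = 12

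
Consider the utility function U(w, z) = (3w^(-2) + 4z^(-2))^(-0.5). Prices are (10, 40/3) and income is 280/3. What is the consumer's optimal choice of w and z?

For CES with ρ = -2, MRS = (3/4)·(z/w)^3.
Tangency: set MRS = p_w/p_z = 10/(40/3) = 0.75.
So (z/w)^3 = 1; taking the cube root, z/w = 1, i.e. z = w.
Substitute into the budget 10·w + (40/3)·z = 280/3: (70/3)·w = 280/3, so w* = 4 and z* = 4.

w* = 4, z* = 4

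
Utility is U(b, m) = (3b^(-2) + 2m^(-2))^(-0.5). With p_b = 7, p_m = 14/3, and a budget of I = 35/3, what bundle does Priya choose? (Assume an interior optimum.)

For CES with ρ = -2, MRS = (3/2)·(m/b)^3.
Tangency: set MRS = p_b/p_m = 7/(14/3) = 1.5.
So (m/b)^3 = 1; taking the cube root, m/b = 1, i.e. m = b.
Substitute into the budget 7·b + (14/3)·m = 35/3: (35/3)·b = 35/3, so b* = 1 and m* = 1.

b* = 1, m* = 1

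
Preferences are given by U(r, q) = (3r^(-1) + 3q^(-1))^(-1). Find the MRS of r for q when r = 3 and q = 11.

MRS = 121/9

For CES with ρ = -1, MRS = (q/r)^2.
At (3, 11): MRS = 121/9.
The indifference curve has slope −121/9 at this bundle.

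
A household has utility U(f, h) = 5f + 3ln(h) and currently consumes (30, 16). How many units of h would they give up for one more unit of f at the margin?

MRS = 80/3

MU_f = 5, MU_h = 3/h.
MRS = 5 ÷ (3/h).
At (30, 16): MRS = 80/3.
So at (30, 16) the consumer would give up 80/3 units of h for one more unit of f.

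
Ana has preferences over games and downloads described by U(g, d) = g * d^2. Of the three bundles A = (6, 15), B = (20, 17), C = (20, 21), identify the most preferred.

Bundle C

Evaluate utility at each bundle:
U(A) = 1350.
U(B) = 5780.
U(C) = 8820.
Highest utility is C, so C ≻ B ≻ A.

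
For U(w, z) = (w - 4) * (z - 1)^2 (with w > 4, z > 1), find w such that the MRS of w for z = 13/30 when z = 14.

MU_w = (z−1)^2, MU_z = 2·(w−4)·(z−1).
MRS = (1/2)·(z−1)/(w−4).
Substitute z = 14: MRS = 6.5/(w − 4). Setting this equal to 13/30 gives w − 4 = 6.5/(13/30) = 15, so w = 19.

w = 19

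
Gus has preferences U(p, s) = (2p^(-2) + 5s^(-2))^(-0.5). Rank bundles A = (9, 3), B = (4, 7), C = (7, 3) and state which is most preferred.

Evaluate utility at each bundle:
U(A) = 1.313.
U(B) = 2.099.
U(C) = 1.295.
Highest utility is B, so B ≻ A ≻ C.

Bundle B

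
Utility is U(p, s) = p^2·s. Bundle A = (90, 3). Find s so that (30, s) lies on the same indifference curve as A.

s = 27

U(90, 3) = 24300.
Set U(30, s) = 24300 and solve.
With p = 30: 30^2 = 900, so s = 24300/900 = 27.
Check: U(30, 27) = 24300.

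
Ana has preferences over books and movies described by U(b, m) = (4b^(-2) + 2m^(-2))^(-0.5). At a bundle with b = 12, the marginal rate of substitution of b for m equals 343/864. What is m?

m = 7

For CES with ρ = -2, MRS = (4/2)·(m/b)^3.
Setting (4/2)·(m/12)^3 = 343/864 gives (m/12)^3 = 343/1728, so m/12 = 7/12 and m = 7.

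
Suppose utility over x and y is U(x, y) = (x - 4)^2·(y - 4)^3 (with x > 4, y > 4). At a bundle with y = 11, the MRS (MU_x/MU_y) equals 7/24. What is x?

x = 20

MU_x = 2·(x−4)·(y−4)^3, MU_y = 3·(x−4)^2·(y−4)^2.
MRS = (2/3)·(y−4)/(x−4).
Substitute y = 11: MRS = (14/3)/(x − 4). Setting this equal to 7/24 gives x − 4 = (14/3)/(7/24) = 16, so x = 20.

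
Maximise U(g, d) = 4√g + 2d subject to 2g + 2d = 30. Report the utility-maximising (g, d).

g* = 1, d* = 14

MU_g = 4/(2√g), MU_d = 2.
MRS = 4/(2√g) ÷ 2.
Tangency: set MRS = p_g/p_d = 2/2 = 1.
MRS depends only on g: 1/√g = 1 ⇒ √g = 1/1 = 1 ⇒ g* = 1.
From the budget, 2·d = 30 − 2·1 = 28, so d* = 14.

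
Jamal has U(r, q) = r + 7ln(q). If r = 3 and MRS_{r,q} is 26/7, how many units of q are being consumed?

q = 26

MU_r = 1, MU_q = 7/q.
MRS = 1 ÷ (7/q).
MRS depends only on q: (1/7)·q = 26/7 ⇒ q = (26/7)/(1/7) = 26.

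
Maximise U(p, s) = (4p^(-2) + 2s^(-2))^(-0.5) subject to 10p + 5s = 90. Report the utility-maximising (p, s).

For CES with ρ = -2, MRS = (4/2)·(s/p)^3.
Tangency: set MRS = p_p/p_s = 10/5 = 2.
So (s/p)^3 = 1; taking the cube root, s/p = 1, i.e. s = p.
Substitute into the budget 10·p + 5·s = 90: 15·p = 90, so p* = 6 and s* = 6.

p* = 6, s* = 6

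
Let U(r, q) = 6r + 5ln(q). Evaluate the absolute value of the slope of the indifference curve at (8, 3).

MU_r = 6, MU_q = 5/q.
MRS = 6 ÷ (5/q).
At (8, 3): MRS = 3.6.
That is, one extra unit of r is worth 3.6 units of q at the margin.

MRS = 3.6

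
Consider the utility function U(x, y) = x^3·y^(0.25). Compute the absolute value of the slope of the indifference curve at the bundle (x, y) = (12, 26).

MU_x = 3·x^2·y^(0.25) and MU_y = 0.25·x^3·y^(-0.75).
MRS = MU_x/MU_y = (12)·y/x.
At (12, 26): MRS = 26.
The indifference curve has slope −26 at this bundle.

MRS = 26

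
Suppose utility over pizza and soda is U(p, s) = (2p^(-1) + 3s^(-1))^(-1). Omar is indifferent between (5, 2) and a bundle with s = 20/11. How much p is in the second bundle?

p = 8

U depends on (p, s) only through S = 2p^(-1) + 3s^(-1), so equal utility means equal S. At (5, 2): S = 1.9.
With s = 20/11: 3·(20/11)^(-1) = 1.65, so 2p^(-1) = 1.9 − 1.65 = 0.25, i.e. p^(-1) = 0.125.
Hence p = 1/0.125 = 8.
Check: U(8, 20/11) = 0.5263.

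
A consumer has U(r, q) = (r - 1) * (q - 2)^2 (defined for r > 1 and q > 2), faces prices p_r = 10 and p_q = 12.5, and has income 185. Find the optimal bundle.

MU_r = (q−2)^2, MU_q = 2·(r−1)·(q−2).
MRS = (1/2)·(q−2)/(r−1).
Tangency: set MRS = p_r/p_q = 10/12.5 = 0.8.
So (1/2)·(q − 2)/(r − 1) = 0.8, i.e. (q − 2) = 1.6·(r − 1).
Rewrite the budget in excess-of-subsistence terms: 10·(r − 1) + 12.5·(q − 2) = 185 − 10·1 − 12.5·2 = 150.
Substituting, 30·(r − 1) = 150, so r − 1 = 5 and r* = 6.
Then q − 2 = 1.6·5 = 8, so q* = 10.

r* = 6, q* = 10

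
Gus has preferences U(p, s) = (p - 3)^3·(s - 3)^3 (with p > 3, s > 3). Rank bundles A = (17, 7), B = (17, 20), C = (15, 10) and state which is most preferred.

Evaluate utility at each bundle:
U(A) = 175616.
U(B) = 13481272.
U(C) = 592704.
Highest utility is B, so B ≻ C ≻ A.

Bundle B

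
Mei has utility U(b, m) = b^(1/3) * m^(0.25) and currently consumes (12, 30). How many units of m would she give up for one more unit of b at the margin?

MU_b = 1/3·b^(-2/3)·m^(0.25) and MU_m = 0.25·b^(1/3)·m^(-0.75).
MRS = MU_b/MU_m = (4/3)·m/b.
At (12, 30): MRS = 10/3.
The indifference curve has slope −10/3 at this bundle.

MRS = 10/3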